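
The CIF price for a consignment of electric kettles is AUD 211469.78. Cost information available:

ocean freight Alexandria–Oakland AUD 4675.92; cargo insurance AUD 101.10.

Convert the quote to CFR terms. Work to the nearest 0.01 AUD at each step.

CFR price: AUD 211368.68

Not relevant to the conversion: freight — on the seller under both CIF and CFR; already in the CIF price and stays in the CFR price.
From CIF to CFR, the seller no longer bears: insurance.
CFR price = 211469.78 − 101.10 = 211368.68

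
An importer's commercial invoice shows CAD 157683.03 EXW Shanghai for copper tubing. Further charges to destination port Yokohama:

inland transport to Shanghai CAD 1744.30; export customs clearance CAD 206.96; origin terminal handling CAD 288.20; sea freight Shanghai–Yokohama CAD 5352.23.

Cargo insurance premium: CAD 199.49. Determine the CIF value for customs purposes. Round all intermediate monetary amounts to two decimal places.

CIF value: CAD 165474.21

CIF = EXW price + pre-shipment costs + freight + insurance
CIF = 157683.03 + 1744.30 + 206.96 + 288.20 + 5352.23 + 199.49 = 165474.21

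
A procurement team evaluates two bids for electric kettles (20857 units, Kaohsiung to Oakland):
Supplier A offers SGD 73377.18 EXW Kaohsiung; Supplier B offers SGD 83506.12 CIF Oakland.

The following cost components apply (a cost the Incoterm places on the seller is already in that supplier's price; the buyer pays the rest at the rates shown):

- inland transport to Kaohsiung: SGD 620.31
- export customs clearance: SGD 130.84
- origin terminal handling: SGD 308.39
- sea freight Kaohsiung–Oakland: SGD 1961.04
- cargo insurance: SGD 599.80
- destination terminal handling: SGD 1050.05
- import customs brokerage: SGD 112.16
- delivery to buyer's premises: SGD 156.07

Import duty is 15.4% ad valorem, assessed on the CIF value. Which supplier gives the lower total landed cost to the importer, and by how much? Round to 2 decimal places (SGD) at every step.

Supplier A (EXW):
CIF value = EXW price + inland to port + export clearance + origin terminal + freight + insurance = 73377.18 + 620.31 + 130.84 + 308.39 + 1961.04 + 599.80 = 76997.56
Import duty = 76997.56 × 15.4% = 11857.62
Buyer bears (A): 620.31 + 130.84 + 308.39 + 1961.04 + 599.80 + 1050.05 + 112.16 + 156.07 = 4938.66
Landed cost (A) = invoice 73377.18 + 4938.66 + duty 11857.62 = 90173.46
Supplier B (CIF):
The CIF price already equals the CIF value: 83506.12
Import duty = 83506.12 × 15.4% = 12859.94
Buyer bears (B): 1050.05 + 112.16 + 156.07 = 1318.28
Landed cost (B) = invoice 83506.12 + 1318.28 + duty 12859.94 = 97684.34
Difference = |90173.46 − 97684.34| = 7510.88

Supplier A is cheaper by SGD 7510.88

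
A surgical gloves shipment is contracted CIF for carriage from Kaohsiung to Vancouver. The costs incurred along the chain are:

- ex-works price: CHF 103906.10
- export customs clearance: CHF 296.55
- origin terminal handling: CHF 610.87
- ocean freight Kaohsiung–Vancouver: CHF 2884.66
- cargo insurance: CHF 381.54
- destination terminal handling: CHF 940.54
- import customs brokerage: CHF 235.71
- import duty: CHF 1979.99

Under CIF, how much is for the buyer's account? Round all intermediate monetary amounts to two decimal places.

CIF: the seller pays costs through ocean freight and marine insurance to the destination port.
Seller's account: goods 103906.10 + export clearance 296.55 + origin terminal 610.87 + freight 2884.66 + insurance 381.54 = 108079.72
Buyer's account: destination terminal 940.54 + brokerage 235.71 + duty 1979.99 = 3156.24

Buyer's account: CHF 3156.24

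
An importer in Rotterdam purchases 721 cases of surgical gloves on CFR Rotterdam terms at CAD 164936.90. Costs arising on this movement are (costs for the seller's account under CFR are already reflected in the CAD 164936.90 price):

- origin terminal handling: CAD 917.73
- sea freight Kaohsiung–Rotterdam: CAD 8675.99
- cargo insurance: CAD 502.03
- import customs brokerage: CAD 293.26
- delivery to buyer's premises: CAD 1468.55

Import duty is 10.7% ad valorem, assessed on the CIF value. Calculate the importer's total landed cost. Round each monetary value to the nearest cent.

CFR: the seller pays costs through ocean freight to the destination port, but not insurance.
Already in the invoice (seller's account under CFR): origin terminal, freight — exclude.
CIF value = CFR price + insurance = 164936.90 + 502.03 = 165438.93
Import duty = 165438.93 × 10.7% = 17701.97
Buyer bears: insurance 502.03 + brokerage 293.26 + delivery 1468.55 + duty 17701.97 = 19965.81
Landed cost = invoice 164936.90 + 19965.81 = 184902.71

Total landed cost: CAD 184902.71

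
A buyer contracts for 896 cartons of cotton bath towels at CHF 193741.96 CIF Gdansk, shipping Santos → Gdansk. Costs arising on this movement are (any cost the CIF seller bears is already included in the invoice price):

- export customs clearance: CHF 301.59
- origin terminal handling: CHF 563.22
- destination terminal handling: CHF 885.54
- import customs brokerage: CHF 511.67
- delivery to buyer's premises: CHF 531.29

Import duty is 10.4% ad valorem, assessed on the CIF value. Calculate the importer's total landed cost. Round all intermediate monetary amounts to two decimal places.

Total landed cost: CHF 215819.62

CIF: the seller pays costs through ocean freight and marine insurance to the destination port.
Already in the invoice (seller's account under CIF): export clearance, origin terminal — exclude.
The CIF price already equals the CIF value: 193741.96
Import duty = 193741.96 × 10.4% = 20149.16
Buyer bears: destination terminal 885.54 + brokerage 511.67 + delivery 531.29 + duty 20149.16 = 22077.66
Landed cost = invoice 193741.96 + 22077.66 = 215819.62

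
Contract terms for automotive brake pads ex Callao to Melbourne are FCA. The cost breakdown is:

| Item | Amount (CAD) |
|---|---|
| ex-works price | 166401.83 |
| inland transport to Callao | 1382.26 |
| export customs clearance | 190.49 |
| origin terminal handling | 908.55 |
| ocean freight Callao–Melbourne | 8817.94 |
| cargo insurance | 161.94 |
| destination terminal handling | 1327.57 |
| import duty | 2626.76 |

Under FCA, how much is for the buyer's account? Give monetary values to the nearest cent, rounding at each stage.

Buyer's account: CAD 13842.76

FCA: the seller delivers export-cleared goods to the carrier; the buyer bears costs from that point.
Seller's account: goods 166401.83 + inland to port 1382.26 + export clearance 190.49 = 167974.58
Buyer's account: origin terminal 908.55 + freight 8817.94 + insurance 161.94 + destination terminal 1327.57 + duty 2626.76 = 13842.76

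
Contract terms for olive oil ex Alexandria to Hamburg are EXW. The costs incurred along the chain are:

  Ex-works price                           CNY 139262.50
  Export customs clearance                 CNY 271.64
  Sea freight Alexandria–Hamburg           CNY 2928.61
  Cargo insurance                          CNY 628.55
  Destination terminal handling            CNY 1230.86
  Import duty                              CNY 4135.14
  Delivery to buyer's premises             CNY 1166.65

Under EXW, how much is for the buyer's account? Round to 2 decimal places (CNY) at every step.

EXW: the seller makes goods available at their premises; the buyer bears all onward costs.
Seller's account: goods 139262.50 = 139262.50
Buyer's account: export clearance 271.64 + freight 2928.61 + insurance 628.55 + destination terminal 1230.86 + duty 4135.14 + delivery 1166.65 = 10361.45

Buyer's account: CNY 10361.45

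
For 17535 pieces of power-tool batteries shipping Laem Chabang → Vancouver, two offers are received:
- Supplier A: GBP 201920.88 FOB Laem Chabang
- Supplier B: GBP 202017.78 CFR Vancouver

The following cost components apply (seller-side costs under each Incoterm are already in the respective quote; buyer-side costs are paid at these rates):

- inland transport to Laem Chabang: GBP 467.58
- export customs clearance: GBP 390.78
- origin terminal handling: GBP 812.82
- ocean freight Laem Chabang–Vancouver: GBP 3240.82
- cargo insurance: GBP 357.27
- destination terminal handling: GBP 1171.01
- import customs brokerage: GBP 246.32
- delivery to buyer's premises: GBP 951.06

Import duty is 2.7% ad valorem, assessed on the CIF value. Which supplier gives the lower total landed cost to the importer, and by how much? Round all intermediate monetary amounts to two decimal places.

Supplier A (FOB):
CIF value = FOB price + freight + insurance = 201920.88 + 3240.82 + 357.27 = 205518.97
Import duty = 205518.97 × 2.7% = 5549.01
Buyer bears (A): 3240.82 + 357.27 + 1171.01 + 246.32 + 951.06 = 5966.48
Landed cost (A) = invoice 201920.88 + 5966.48 + duty 5549.01 = 213436.37
Supplier B (CFR):
CIF value = CFR price + insurance = 202017.78 + 357.27 = 202375.05
Import duty = 202375.05 × 2.7% = 5464.13
Buyer bears (B): 357.27 + 1171.01 + 246.32 + 951.06 = 2725.66
Landed cost (B) = invoice 202017.78 + 2725.66 + duty 5464.13 = 210207.57
Difference = |213436.37 − 210207.57| = 3228.80

Supplier B is cheaper by GBP 3228.80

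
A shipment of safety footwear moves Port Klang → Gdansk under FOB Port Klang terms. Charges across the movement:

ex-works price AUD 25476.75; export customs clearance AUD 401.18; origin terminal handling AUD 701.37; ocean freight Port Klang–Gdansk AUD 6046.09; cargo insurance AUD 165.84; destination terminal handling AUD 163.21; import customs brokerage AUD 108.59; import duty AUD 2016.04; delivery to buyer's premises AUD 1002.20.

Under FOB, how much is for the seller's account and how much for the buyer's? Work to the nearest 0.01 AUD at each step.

FOB: the seller bears costs until goods are on board at the origin port; the buyer bears freight, insurance and all costs thereafter.
Seller's account: goods 25476.75 + export clearance 401.18 + origin terminal 701.37 = 26579.30
Buyer's account: freight 6046.09 + insurance 165.84 + destination terminal 163.21 + brokerage 108.59 + duty 2016.04 + delivery 1002.20 = 9501.97

Seller: AUD 26579.30; buyer: AUD 9501.97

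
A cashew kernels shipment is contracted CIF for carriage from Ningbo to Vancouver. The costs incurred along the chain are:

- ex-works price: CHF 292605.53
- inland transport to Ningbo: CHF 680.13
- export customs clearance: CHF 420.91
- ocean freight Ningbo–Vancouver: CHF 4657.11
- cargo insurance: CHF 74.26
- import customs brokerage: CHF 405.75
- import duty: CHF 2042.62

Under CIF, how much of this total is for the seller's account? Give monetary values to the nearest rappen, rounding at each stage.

Seller's account: CHF 298437.94

CIF: the seller pays costs through ocean freight and marine insurance to the destination port.
Seller's account: goods 292605.53 + inland to port 680.13 + export clearance 420.91 + freight 4657.11 + insurance 74.26 = 298437.94
Buyer's account: brokerage 405.75 + duty 2042.62 = 2448.37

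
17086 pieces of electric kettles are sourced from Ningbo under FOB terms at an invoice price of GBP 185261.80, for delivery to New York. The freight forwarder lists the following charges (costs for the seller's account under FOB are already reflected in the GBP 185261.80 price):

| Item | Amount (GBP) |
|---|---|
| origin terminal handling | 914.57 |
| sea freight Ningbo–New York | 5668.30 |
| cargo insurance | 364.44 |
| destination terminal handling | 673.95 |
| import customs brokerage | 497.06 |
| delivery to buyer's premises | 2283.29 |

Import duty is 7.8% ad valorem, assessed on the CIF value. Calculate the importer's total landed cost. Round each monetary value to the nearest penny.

FOB: the seller bears costs until goods are on board at the origin port; the buyer bears freight, insurance and all costs thereafter.
Already in the invoice (seller's account under FOB): origin terminal — exclude.
CIF value = FOB price + freight + insurance = 185261.80 + 5668.30 + 364.44 = 191294.54
Import duty = 191294.54 × 7.8% = 14920.97
Buyer bears: freight 5668.30 + insurance 364.44 + destination terminal 673.95 + brokerage 497.06 + delivery 2283.29 + duty 14920.97 = 24408.01
Landed cost = invoice 185261.80 + 24408.01 = 209669.81

Total landed cost: GBP 209669.81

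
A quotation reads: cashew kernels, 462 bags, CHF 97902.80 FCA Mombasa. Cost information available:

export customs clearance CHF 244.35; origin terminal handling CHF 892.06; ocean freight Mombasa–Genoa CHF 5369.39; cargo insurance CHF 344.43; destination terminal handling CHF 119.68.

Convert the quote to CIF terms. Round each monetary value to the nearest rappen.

CIF price: CHF 104508.68

Not relevant to the conversion: export clearance — on the seller under both FCA and CIF; already in the FCA price and stays in the CIF price. destination terminal — on the buyer under both terms; not part of either seller's price.
From FCA to CIF, the seller additionally bears: origin terminal, freight, insurance.
CIF price = 97902.80 + 892.06 + 5369.39 + 344.43 = 104508.68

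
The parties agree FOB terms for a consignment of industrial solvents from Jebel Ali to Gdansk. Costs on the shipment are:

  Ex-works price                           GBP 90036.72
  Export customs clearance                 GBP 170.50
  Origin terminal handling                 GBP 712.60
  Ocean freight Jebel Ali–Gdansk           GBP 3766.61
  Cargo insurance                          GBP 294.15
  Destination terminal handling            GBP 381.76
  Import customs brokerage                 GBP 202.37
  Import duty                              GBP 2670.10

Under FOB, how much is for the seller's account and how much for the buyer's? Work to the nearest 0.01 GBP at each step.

FOB: the seller bears costs until goods are on board at the origin port; the buyer bears freight, insurance and all costs thereafter.
Seller's account: goods 90036.72 + export clearance 170.50 + origin terminal 712.60 = 90919.82
Buyer's account: freight 3766.61 + insurance 294.15 + destination terminal 381.76 + brokerage 202.37 + duty 2670.10 = 7314.99

Seller: GBP 90919.82; buyer: GBP 7314.99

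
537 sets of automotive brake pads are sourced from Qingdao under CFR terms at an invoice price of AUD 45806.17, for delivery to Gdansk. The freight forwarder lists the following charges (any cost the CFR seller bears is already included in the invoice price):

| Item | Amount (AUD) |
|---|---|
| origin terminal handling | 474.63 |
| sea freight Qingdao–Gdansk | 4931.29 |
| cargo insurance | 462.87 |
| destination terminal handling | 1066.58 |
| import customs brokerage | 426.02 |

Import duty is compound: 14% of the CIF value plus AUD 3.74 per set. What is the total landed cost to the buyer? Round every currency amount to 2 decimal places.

CFR: the seller pays costs through ocean freight to the destination port, but not insurance.
Already in the invoice (seller's account under CFR): origin terminal, freight — exclude.
CIF value = CFR price + insurance = 45806.17 + 462.87 = 46269.04
Ad valorem component: 46269.04 × 14% = 6477.67
Specific component: 537 × 3.74 = 2008.38
Import duty = 6477.67 + 2008.38 = 8486.05
Buyer bears: insurance 462.87 + destination terminal 1066.58 + brokerage 426.02 + duty 8486.05 = 10441.52
Landed cost = invoice 45806.17 + 10441.52 = 56247.69

Total landed cost: AUD 56247.69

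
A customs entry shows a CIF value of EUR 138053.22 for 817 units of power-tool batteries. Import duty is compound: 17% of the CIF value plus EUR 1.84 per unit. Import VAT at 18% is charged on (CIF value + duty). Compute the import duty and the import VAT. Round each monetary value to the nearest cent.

Ad valorem component: 138053.22 × 17% = 23469.05
Specific component: 817 × 1.84 = 1503.28
Import duty = 23469.05 + 1503.28 = 24972.33
VAT base = CIF + duty = 138053.22 + 24972.33 = 163025.55
Import VAT = 163025.55 × 18% = 29344.60

Import duty: EUR 24972.33; import VAT: EUR 29344.60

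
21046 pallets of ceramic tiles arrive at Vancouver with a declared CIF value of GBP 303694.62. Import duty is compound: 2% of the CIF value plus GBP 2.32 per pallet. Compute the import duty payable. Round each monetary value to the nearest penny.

Import duty: GBP 54900.61

Ad valorem component: 303694.62 × 2% = 6073.89
Specific component: 21046 × 2.32 = 48826.72
Import duty = 6073.89 + 48826.72 = 54900.61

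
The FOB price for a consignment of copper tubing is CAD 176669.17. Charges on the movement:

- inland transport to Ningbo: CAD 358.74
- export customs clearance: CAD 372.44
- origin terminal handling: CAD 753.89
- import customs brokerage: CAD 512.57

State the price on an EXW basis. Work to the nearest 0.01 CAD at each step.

EXW price: CAD 175184.10

Not relevant to the conversion: brokerage — on the buyer under both terms; not part of either seller's price.
From FOB to EXW, the seller no longer bears: inland to port, export clearance, origin terminal.
EXW price = 176669.17 − 358.74 − 372.44 − 753.89 = 175184.10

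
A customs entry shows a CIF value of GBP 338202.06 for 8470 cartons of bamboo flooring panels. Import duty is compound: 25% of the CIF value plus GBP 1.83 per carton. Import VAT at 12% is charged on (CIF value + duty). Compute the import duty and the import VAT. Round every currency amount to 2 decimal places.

Import duty: GBP 100050.62; import VAT: GBP 52590.32

Ad valorem component: 338202.06 × 25% = 84550.52
Specific component: 8470 × 1.83 = 15500.10
Import duty = 84550.52 + 15500.10 = 100050.62
VAT base = CIF + duty = 338202.06 + 100050.62 = 438252.68
Import VAT = 438252.68 × 12% = 52590.32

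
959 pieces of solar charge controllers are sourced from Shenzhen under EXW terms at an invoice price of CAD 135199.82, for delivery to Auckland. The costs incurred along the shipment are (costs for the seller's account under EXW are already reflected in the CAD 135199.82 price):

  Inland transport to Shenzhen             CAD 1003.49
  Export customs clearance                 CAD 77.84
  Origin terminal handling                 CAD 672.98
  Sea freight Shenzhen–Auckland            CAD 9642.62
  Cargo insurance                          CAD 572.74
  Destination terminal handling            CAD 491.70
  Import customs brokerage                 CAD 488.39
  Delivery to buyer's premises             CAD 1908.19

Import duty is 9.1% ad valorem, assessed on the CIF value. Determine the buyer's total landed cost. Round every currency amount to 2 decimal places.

Total landed cost: CAD 163450.19

EXW: the seller makes goods available at their premises; the buyer bears all onward costs.
CIF value = EXW price + inland to port + export clearance + origin terminal + freight + insurance = 135199.82 + 1003.49 + 77.84 + 672.98 + 9642.62 + 572.74 = 147169.49
Import duty = 147169.49 × 9.1% = 13392.42
Buyer bears: inland to port 1003.49 + export clearance 77.84 + origin terminal 672.98 + freight 9642.62 + insurance 572.74 + destination terminal 491.70 + brokerage 488.39 + delivery 1908.19 + duty 13392.42 = 28250.37
Landed cost = invoice 135199.82 + 28250.37 = 163450.19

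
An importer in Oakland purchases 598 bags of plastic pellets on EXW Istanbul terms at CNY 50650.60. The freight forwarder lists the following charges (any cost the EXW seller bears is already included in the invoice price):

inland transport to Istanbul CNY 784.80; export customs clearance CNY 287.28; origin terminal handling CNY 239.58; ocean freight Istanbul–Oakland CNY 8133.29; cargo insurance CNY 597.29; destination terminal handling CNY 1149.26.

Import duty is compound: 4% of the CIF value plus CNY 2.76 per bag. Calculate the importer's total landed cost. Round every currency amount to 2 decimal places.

Total landed cost: CNY 65920.29

EXW: the seller makes goods available at their premises; the buyer bears all onward costs.
CIF value = EXW price + inland to port + export clearance + origin terminal + freight + insurance = 50650.60 + 784.80 + 287.28 + 239.58 + 8133.29 + 597.29 = 60692.84
Ad valorem component: 60692.84 × 4% = 2427.71
Specific component: 598 × 2.76 = 1650.48
Import duty = 2427.71 + 1650.48 = 4078.19
Buyer bears: inland to port 784.80 + export clearance 287.28 + origin terminal 239.58 + freight 8133.29 + insurance 597.29 + destination terminal 1149.26 + duty 4078.19 = 15269.69
Landed cost = invoice 50650.60 + 15269.69 = 65920.29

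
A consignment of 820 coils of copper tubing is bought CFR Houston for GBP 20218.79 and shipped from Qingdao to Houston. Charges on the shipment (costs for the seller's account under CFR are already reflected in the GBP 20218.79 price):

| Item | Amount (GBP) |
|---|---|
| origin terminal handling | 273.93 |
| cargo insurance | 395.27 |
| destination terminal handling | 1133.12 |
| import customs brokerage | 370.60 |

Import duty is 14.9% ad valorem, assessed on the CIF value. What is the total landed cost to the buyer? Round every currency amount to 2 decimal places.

CFR: the seller pays costs through ocean freight to the destination port, but not insurance.
Already in the invoice (seller's account under CFR): origin terminal — exclude.
CIF value = CFR price + insurance = 20218.79 + 395.27 = 20614.06
Import duty = 20614.06 × 14.9% = 3071.49
Buyer bears: insurance 395.27 + destination terminal 1133.12 + brokerage 370.60 + duty 3071.49 = 4970.48
Landed cost = invoice 20218.79 + 4970.48 = 25189.27

Total landed cost: GBP 25189.27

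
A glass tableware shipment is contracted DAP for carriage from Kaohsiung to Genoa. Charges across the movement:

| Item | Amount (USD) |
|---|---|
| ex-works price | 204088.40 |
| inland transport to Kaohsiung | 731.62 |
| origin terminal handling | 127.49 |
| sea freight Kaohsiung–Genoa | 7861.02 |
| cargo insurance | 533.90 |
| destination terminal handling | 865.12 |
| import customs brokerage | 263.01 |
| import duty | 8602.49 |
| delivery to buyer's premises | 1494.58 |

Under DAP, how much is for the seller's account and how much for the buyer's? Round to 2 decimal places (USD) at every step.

Seller: USD 215702.13; buyer: USD 8865.50

DAP: the seller bears all costs to the named destination except import duty and clearance.
Seller's account: goods 204088.40 + inland to port 731.62 + origin terminal 127.49 + freight 7861.02 + insurance 533.90 + destination terminal 865.12 + delivery 1494.58 = 215702.13
Buyer's account: brokerage 263.01 + duty 8602.49 = 8865.50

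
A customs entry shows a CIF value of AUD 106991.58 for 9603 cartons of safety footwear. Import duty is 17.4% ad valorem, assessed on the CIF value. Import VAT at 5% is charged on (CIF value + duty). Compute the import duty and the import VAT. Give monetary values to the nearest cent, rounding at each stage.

Import duty = 106991.58 × 17.4% = 18616.53
VAT base = CIF + duty = 106991.58 + 18616.53 = 125608.11
Import VAT = 125608.11 × 5% = 6280.41

Import duty: AUD 18616.53; import VAT: AUD 6280.41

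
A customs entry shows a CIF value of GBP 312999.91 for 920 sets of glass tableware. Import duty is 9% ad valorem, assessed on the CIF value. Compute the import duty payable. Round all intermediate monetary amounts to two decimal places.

Import duty = 312999.91 × 9% = 28169.99

Import duty: GBP 28169.99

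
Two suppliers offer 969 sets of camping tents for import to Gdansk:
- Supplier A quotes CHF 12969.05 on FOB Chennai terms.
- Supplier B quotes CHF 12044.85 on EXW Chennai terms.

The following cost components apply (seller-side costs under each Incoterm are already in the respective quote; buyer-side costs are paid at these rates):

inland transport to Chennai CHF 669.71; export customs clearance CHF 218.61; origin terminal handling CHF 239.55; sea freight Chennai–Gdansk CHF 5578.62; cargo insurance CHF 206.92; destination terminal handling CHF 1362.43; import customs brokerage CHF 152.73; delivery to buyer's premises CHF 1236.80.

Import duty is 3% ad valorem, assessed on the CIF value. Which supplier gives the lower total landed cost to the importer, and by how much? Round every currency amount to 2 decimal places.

Supplier A (FOB):
CIF value = FOB price + freight + insurance = 12969.05 + 5578.62 + 206.92 = 18754.59
Import duty = 18754.59 × 3% = 562.64
Buyer bears (A): 5578.62 + 206.92 + 1362.43 + 152.73 + 1236.80 = 8537.50
Landed cost (A) = invoice 12969.05 + 8537.50 + duty 562.64 = 22069.19
Supplier B (EXW):
CIF value = EXW price + inland to port + export clearance + origin terminal + freight + insurance = 12044.85 + 669.71 + 218.61 + 239.55 + 5578.62 + 206.92 = 18958.26
Import duty = 18958.26 × 3% = 568.75
Buyer bears (B): 669.71 + 218.61 + 239.55 + 5578.62 + 206.92 + 1362.43 + 152.73 + 1236.80 = 9665.37
Landed cost (B) = invoice 12044.85 + 9665.37 + duty 568.75 = 22278.97
Difference = |22069.19 − 22278.97| = 209.78

Supplier A is cheaper by CHF 209.78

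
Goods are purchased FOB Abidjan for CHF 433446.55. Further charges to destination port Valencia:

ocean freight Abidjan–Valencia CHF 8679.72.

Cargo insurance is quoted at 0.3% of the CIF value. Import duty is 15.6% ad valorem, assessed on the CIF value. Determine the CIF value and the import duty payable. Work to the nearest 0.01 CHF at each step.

Let C be the CIF value. C = FOB price + freight + 0.3% × C
C − 0.3% × C = 433446.55 + 8679.72
0.997 × C = 442126.27
C = 442126.27 / 0.997 = 443456.64
Insurance premium = 0.3% × 443456.64 = 1330.37
Import duty = 443456.64 × 15.6% = 69179.24

CIF value: CHF 443456.64; import duty: CHF 69179.24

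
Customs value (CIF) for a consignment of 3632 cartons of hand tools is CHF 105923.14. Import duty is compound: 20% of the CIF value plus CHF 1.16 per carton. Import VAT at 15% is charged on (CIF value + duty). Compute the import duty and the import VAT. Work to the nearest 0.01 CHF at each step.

Import duty: CHF 25397.75; import VAT: CHF 19698.13

Ad valorem component: 105923.14 × 20% = 21184.63
Specific component: 3632 × 1.16 = 4213.12
Import duty = 21184.63 + 4213.12 = 25397.75
VAT base = CIF + duty = 105923.14 + 25397.75 = 131320.89
Import VAT = 131320.89 × 15% = 19698.13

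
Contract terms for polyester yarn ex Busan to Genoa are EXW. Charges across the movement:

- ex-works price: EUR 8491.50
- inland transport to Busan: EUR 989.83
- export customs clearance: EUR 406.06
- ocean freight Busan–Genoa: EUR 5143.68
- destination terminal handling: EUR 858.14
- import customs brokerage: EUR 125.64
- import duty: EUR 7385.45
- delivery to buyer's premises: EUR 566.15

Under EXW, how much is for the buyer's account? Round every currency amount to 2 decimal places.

Buyer's account: EUR 15474.95

EXW: the seller makes goods available at their premises; the buyer bears all onward costs.
Seller's account: goods 8491.50 = 8491.50
Buyer's account: inland to port 989.83 + export clearance 406.06 + freight 5143.68 + destination terminal 858.14 + brokerage 125.64 + duty 7385.45 + delivery 566.15 = 15474.95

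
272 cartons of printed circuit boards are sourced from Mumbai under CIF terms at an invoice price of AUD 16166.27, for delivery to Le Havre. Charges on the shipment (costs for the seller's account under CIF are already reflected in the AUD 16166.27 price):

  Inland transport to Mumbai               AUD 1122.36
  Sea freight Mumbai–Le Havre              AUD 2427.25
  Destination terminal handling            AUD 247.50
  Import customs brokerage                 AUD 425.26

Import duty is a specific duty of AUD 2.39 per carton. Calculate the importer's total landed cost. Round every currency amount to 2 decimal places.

CIF: the seller pays costs through ocean freight and marine insurance to the destination port.
Already in the invoice (seller's account under CIF): inland to port, freight — exclude.
The CIF price already equals the CIF value: 16166.27
Import duty = 272 × 2.39 = 650.08
Buyer bears: destination terminal 247.50 + brokerage 425.26 + duty 650.08 = 1322.84
Landed cost = invoice 16166.27 + 1322.84 = 17489.11

Total landed cost: AUD 17489.11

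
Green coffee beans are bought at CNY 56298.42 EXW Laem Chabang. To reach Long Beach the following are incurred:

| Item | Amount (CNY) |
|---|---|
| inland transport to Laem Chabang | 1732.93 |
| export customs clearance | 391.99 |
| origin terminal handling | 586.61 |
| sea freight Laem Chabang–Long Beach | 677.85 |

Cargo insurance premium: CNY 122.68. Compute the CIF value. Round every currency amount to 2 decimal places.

CIF value: CNY 59810.48

CIF = EXW price + pre-shipment costs + freight + insurance
CIF = 56298.42 + 1732.93 + 391.99 + 586.61 + 677.85 + 122.68 = 59810.48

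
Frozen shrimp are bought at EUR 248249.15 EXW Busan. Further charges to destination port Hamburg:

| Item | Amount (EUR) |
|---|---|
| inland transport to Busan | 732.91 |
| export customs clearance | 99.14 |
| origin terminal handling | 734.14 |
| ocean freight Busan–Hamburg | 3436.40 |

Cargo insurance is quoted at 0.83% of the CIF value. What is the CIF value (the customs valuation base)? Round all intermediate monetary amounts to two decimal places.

CIF value: EUR 255371.32

Let C be the CIF value. C = EXW price + pre-shipment costs + freight + 0.83% × C
C − 0.83% × C = 248249.15 + 732.91 + 99.14 + 734.14 + 3436.40
0.9917 × C = 253251.74
C = 253251.74 / 0.9917 = 255371.32
Insurance premium = 0.83% × 255371.32 = 2119.58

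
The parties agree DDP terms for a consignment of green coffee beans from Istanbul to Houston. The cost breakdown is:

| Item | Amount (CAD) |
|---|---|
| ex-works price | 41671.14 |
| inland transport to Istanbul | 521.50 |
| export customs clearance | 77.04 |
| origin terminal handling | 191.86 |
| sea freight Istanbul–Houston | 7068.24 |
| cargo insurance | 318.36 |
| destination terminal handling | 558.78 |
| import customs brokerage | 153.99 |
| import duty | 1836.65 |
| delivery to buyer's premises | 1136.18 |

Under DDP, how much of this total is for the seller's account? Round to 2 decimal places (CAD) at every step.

Seller's account: CAD 53533.74

DDP: the seller bears all costs including import duty.
Seller's account: goods 41671.14 + inland to port 521.50 + export clearance 77.04 + origin terminal 191.86 + freight 7068.24 + insurance 318.36 + destination terminal 558.78 + brokerage 153.99 + duty 1836.65 + delivery 1136.18 = 53533.74
Buyer's account: 0.00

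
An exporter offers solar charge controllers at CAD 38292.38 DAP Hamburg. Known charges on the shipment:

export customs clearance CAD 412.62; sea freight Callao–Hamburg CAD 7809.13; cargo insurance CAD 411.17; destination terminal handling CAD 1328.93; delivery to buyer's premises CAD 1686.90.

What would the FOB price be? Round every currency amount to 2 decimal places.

Not relevant to the conversion: export clearance — on the seller under both DAP and FOB; already in the DAP price and stays in the FOB price.
From DAP to FOB, the seller no longer bears: freight, insurance, destination terminal, delivery.
FOB price = 38292.38 − 7809.13 − 411.17 − 1328.93 − 1686.90 = 27056.25

FOB price: CAD 27056.25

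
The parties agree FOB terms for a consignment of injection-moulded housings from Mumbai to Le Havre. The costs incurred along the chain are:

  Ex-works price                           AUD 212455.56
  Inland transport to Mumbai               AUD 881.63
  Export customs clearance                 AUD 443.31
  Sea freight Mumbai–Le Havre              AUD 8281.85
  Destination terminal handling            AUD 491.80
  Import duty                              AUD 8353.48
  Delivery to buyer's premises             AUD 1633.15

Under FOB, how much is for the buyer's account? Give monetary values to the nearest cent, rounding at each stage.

Buyer's account: AUD 18760.28

FOB: the seller bears costs until goods are on board at the origin port; the buyer bears freight, insurance and all costs thereafter.
Seller's account: goods 212455.56 + inland to port 881.63 + export clearance 443.31 = 213780.50
Buyer's account: freight 8281.85 + destination terminal 491.80 + duty 8353.48 + delivery 1633.15 = 18760.28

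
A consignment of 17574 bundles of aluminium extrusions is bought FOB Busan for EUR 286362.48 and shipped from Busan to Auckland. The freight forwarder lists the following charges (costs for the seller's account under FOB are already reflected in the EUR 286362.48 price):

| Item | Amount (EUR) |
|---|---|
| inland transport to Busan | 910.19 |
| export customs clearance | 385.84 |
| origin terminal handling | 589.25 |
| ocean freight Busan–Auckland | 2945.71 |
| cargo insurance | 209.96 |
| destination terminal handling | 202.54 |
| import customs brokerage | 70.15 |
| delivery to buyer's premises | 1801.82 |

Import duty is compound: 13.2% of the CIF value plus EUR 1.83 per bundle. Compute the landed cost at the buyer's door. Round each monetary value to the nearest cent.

FOB: the seller bears costs until goods are on board at the origin port; the buyer bears freight, insurance and all costs thereafter.
Already in the invoice (seller's account under FOB): inland to port, export clearance, origin terminal — exclude.
CIF value = FOB price + freight + insurance = 286362.48 + 2945.71 + 209.96 = 289518.15
Ad valorem component: 289518.15 × 13.2% = 38216.40
Specific component: 17574 × 1.83 = 32160.42
Import duty = 38216.40 + 32160.42 = 70376.82
Buyer bears: freight 2945.71 + insurance 209.96 + destination terminal 202.54 + brokerage 70.15 + delivery 1801.82 + duty 70376.82 = 75607.00
Landed cost = invoice 286362.48 + 75607.00 = 361969.48

Total landed cost: EUR 361969.48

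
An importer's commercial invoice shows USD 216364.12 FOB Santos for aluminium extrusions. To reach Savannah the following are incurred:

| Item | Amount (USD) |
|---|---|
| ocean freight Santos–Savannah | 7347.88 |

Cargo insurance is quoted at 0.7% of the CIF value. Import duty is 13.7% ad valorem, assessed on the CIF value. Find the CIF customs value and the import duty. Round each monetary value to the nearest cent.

CIF value: USD 225289.02; import duty: USD 30864.60

Let C be the CIF value. C = FOB price + freight + 0.7% × C
C − 0.7% × C = 216364.12 + 7347.88
0.993 × C = 223712.00
C = 223712.00 / 0.993 = 225289.02
Insurance premium = 0.7% × 225289.02 = 1577.02
Import duty = 225289.02 × 13.7% = 30864.60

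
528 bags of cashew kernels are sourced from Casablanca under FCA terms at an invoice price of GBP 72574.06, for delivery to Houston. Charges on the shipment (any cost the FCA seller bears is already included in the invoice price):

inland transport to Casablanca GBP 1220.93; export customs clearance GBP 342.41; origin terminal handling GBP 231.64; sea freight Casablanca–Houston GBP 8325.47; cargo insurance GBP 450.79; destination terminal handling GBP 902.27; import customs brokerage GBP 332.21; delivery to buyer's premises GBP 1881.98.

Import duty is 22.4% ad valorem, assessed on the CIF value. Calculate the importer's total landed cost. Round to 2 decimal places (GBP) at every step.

Total landed cost: GBP 102972.78

FCA: the seller delivers export-cleared goods to the carrier; the buyer bears costs from that point.
Already in the invoice (seller's account under FCA): inland to port, export clearance — exclude.
CIF value = FCA price + origin terminal + freight + insurance = 72574.06 + 231.64 + 8325.47 + 450.79 = 81581.96
Import duty = 81581.96 × 22.4% = 18274.36
Buyer bears: origin terminal 231.64 + freight 8325.47 + insurance 450.79 + destination terminal 902.27 + brokerage 332.21 + delivery 1881.98 + duty 18274.36 = 30398.72
Landed cost = invoice 72574.06 + 30398.72 = 102972.78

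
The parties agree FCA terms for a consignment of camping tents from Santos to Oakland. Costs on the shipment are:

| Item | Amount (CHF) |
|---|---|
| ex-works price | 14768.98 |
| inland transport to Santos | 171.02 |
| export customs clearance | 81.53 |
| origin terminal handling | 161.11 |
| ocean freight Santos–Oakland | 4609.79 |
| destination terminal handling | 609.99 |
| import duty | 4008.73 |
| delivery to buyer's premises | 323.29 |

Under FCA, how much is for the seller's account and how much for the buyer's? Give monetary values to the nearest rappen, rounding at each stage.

Seller: CHF 15021.53; buyer: CHF 9712.91

FCA: the seller delivers export-cleared goods to the carrier; the buyer bears costs from that point.
Seller's account: goods 14768.98 + inland to port 171.02 + export clearance 81.53 = 15021.53
Buyer's account: origin terminal 161.11 + freight 4609.79 + destination terminal 609.99 + duty 4008.73 + delivery 323.29 = 9712.91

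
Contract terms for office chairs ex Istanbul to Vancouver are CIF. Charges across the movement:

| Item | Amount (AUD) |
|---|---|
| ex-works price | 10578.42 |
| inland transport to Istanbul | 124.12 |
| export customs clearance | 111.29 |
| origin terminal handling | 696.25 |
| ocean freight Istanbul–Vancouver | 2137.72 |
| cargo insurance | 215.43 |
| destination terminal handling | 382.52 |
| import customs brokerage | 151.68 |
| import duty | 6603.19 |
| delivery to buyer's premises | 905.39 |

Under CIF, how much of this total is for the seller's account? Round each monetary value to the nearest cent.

Seller's account: AUD 13863.23

CIF: the seller pays costs through ocean freight and marine insurance to the destination port.
Seller's account: goods 10578.42 + inland to port 124.12 + export clearance 111.29 + origin terminal 696.25 + freight 2137.72 + insurance 215.43 = 13863.23
Buyer's account: destination terminal 382.52 + brokerage 151.68 + duty 6603.19 + delivery 905.39 = 8042.78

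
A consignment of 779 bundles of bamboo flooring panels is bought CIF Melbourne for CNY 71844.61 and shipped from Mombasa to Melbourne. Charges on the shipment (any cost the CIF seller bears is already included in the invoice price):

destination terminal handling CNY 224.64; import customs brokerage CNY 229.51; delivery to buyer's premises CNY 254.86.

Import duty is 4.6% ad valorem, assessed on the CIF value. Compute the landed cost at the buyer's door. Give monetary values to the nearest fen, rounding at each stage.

Total landed cost: CNY 75858.47

CIF: the seller pays costs through ocean freight and marine insurance to the destination port.
The CIF price already equals the CIF value: 71844.61
Import duty = 71844.61 × 4.6% = 3304.85
Buyer bears: destination terminal 224.64 + brokerage 229.51 + delivery 254.86 + duty 3304.85 = 4013.86
Landed cost = invoice 71844.61 + 4013.86 = 75858.47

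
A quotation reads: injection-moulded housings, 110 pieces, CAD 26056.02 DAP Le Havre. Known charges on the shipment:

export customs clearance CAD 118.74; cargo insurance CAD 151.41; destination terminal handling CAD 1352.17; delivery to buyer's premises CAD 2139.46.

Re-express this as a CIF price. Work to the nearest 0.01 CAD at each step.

CIF price: CAD 22564.39

Not relevant to the conversion: export clearance, insurance — on the seller under both DAP and CIF; already in the DAP price and stays in the CIF price.
From DAP to CIF, the seller no longer bears: destination terminal, delivery.
CIF price = 26056.02 − 1352.17 − 2139.46 = 22564.39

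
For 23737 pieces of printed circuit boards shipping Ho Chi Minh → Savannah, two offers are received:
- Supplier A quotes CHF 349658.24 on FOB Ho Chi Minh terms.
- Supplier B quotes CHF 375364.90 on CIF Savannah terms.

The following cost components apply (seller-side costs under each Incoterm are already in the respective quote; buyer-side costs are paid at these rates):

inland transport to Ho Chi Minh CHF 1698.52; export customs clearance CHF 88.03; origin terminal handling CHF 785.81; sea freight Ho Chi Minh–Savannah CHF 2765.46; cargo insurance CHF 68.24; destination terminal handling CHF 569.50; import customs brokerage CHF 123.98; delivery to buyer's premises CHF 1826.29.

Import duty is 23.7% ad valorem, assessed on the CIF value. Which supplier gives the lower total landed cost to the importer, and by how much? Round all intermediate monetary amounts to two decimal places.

Supplier A is cheaper by CHF 28293.85

Supplier A (FOB):
CIF value = FOB price + freight + insurance = 349658.24 + 2765.46 + 68.24 = 352491.94
Import duty = 352491.94 × 23.7% = 83540.59
Buyer bears (A): 2765.46 + 68.24 + 569.50 + 123.98 + 1826.29 = 5353.47
Landed cost (A) = invoice 349658.24 + 5353.47 + duty 83540.59 = 438552.30
Supplier B (CIF):
The CIF price already equals the CIF value: 375364.90
Import duty = 375364.90 × 23.7% = 88961.48
Buyer bears (B): 569.50 + 123.98 + 1826.29 = 2519.77
Landed cost (B) = invoice 375364.90 + 2519.77 + duty 88961.48 = 466846.15
Difference = |438552.30 − 466846.15| = 28293.85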